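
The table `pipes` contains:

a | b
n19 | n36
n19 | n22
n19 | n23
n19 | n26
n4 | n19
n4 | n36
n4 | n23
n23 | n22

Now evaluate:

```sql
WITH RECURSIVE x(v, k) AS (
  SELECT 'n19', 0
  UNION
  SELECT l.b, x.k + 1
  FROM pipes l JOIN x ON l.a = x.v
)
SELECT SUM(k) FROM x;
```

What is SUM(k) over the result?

6

Base: (n19, k=0).
Iteration 1: edges from {n19} -> (n22, k=1), (n23, k=1), (n26, k=1), (n36, k=1).
Iteration 2: edges from {n22,n23,n26,n36} -> (n22, k=2).
Iteration 3: no outgoing edges from {n22}; recursion stops.
SUM(k) = 0 + 1 + 1 + 1 + 1 + 2 = 6.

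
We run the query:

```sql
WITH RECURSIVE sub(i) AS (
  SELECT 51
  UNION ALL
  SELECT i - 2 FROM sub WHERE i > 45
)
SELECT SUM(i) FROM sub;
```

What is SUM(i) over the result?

Base: i=51.
Iteration 1: 51 > 45 holds -> i = 51 - 2 = 49.
Iteration 2: 49 > 45 holds -> i = 49 - 2 = 47.
Iteration 3: 47 > 45 holds -> i = 47 - 2 = 45.
Iteration 4: 45 > 45 fails; recursion stops.
SUM(i) = 51 + 49 + 47 + 45 = 192.

192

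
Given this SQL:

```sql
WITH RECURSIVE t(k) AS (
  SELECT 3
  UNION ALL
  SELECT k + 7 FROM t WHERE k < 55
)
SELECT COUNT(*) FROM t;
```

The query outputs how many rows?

9

Base: k=3.
Iteration 1: 3 < 55 holds -> k = 3 + 7 = 10.
Iteration 2: 10 < 55 holds -> k = 10 + 7 = 17.
Iteration 3: 17 < 55 holds -> k = 17 + 7 = 24.
Iteration 4: 24 < 55 holds -> k = 24 + 7 = 31.
Iteration 5: 31 < 55 holds -> k = 31 + 7 = 38.
Iteration 6: 38 < 55 holds -> k = 38 + 7 = 45.
Iteration 7: 45 < 55 holds -> k = 45 + 7 = 52.
Iteration 8: 52 < 55 holds -> k = 52 + 7 = 59.
Iteration 9: 59 < 55 fails; recursion stops.
Total rows emitted: 9.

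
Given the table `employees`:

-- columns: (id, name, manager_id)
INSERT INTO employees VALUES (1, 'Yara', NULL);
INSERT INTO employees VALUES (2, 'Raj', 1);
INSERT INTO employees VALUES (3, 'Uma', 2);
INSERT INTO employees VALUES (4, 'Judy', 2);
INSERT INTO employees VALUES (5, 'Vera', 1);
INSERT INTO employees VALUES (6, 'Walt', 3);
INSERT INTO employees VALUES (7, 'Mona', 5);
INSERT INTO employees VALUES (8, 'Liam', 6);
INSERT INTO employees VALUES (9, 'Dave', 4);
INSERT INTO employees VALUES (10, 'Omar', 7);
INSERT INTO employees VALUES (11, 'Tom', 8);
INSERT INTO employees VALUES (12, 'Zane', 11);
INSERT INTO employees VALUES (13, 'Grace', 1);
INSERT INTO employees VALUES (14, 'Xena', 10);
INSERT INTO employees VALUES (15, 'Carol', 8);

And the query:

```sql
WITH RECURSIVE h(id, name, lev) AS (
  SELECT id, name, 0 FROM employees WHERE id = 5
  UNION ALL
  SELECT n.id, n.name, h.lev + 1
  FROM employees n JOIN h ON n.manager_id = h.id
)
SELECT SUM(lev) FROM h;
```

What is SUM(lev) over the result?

Base: id=5 (Vera) at lev 0.
Iteration 1: rows with manager_id in {5} -> Mona (id 7, lev 1).
Iteration 2: rows with manager_id in {7} -> Omar (id 10, lev 2).
Iteration 3: rows with manager_id in {10} -> Xena (id 14, lev 3).
Iteration 4: no rows with manager_id in {14}; recursion stops.
SUM(lev) = 0 + 1 + 2 + 3 = 6.

6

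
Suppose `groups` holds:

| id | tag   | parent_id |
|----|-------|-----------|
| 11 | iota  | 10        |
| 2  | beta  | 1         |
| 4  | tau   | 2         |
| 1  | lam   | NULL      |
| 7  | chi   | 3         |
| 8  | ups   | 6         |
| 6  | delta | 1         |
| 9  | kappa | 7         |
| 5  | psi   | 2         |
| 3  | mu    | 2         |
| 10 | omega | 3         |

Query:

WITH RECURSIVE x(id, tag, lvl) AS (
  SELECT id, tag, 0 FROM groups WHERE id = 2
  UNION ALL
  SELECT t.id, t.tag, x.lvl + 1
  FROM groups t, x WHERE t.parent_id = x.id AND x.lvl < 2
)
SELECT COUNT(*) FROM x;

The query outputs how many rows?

Base: id=2 (beta) at lvl 0.
Iteration 1: rows with parent_id in {2} -> mu (id 3, lvl 1), tau (id 4, lvl 1), psi (id 5, lvl 1).
Iteration 2: rows with parent_id in {3,4,5} -> chi (id 7, lvl 2), omega (id 10, lvl 2).
Iteration 3: lvl < 2 fails for all current rows; recursion stops.
Total rows emitted: 6.

6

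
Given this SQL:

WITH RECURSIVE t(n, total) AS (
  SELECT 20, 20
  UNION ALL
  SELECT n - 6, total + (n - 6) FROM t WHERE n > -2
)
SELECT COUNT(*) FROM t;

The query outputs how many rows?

5

Base: n=20, total=20.
Iteration 1: 20 > -2 holds -> n = 20 - 6 = 14, total = 20 + 14 = 34.
Iteration 2: 14 > -2 holds -> n = 14 - 6 = 8, total = 34 + 8 = 42.
Iteration 3: 8 > -2 holds -> n = 8 - 6 = 2, total = 42 + 2 = 44.
Iteration 4: 2 > -2 holds -> n = 2 - 6 = -4, total = 44 + -4 = 40.
Iteration 5: -4 > -2 fails; recursion stops.
Total rows emitted: 5.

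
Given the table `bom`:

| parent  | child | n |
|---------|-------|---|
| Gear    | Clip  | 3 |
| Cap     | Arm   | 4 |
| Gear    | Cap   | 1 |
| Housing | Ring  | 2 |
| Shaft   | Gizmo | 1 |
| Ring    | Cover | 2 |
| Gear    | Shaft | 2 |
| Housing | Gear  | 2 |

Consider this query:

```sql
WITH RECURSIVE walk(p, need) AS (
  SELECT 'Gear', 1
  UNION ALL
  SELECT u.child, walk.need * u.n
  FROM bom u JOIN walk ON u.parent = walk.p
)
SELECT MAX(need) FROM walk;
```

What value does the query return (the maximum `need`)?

Base: (Gear, need=1).
Iteration 1: components of {Gear} -> Cap = 1*1 = 1, Clip = 1*3 = 3, Shaft = 1*2 = 2.
Iteration 2: components of {Cap,Clip,Shaft} -> Arm = 1*4 = 4, Gizmo = 2*1 = 2.
Iteration 3: no further components; recursion stops.
need values: 1, 2, 1, 3, 2, 4; the maximum is 4.

4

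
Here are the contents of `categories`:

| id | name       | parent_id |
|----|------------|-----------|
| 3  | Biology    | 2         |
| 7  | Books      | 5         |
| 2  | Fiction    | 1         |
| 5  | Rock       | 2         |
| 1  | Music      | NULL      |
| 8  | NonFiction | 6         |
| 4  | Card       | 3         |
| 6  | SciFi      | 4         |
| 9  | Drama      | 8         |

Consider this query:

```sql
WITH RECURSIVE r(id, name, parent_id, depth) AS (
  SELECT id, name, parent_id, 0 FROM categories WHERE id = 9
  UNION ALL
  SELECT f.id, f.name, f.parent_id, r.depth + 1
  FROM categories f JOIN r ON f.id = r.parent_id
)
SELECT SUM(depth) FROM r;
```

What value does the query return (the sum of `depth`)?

Base: id=9 (Drama), parent_id=8, depth 0.
Iteration 1: join on id=8 -> NonFiction (id 8, parent_id=6, depth 1).
Iteration 2: join on id=6 -> SciFi (id 6, parent_id=4, depth 2).
Iteration 3: join on id=4 -> Card (id 4, parent_id=3, depth 3).
Iteration 4: join on id=3 -> Biology (id 3, parent_id=2, depth 4).
Iteration 5: join on id=2 -> Fiction (id 2, parent_id=1, depth 5).
Iteration 6: join on id=1 -> Music (id 1, parent_id=NULL, depth 6).
Iteration 7: parent_id is NULL; no match; recursion stops.
SUM(depth) = 0 + 1 + 2 + 3 + 4 + 5 + 6 = 21.

21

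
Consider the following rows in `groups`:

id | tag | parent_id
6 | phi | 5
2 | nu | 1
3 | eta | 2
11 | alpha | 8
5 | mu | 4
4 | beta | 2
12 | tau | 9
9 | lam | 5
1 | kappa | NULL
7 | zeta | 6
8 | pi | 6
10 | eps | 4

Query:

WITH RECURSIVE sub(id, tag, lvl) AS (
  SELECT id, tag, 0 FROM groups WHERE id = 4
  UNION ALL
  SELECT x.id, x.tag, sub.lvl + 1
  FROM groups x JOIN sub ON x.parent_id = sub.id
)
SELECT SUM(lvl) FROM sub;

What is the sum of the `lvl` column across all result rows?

19

Base: id=4 (beta) at lvl 0.
Iteration 1: rows with parent_id in {4} -> mu (id 5, lvl 1), eps (id 10, lvl 1).
Iteration 2: rows with parent_id in {5,10} -> phi (id 6, lvl 2), lam (id 9, lvl 2).
Iteration 3: rows with parent_id in {6,9} -> zeta (id 7, lvl 3), pi (id 8, lvl 3), tau (id 12, lvl 3).
Iteration 4: rows with parent_id in {7,8,12} -> alpha (id 11, lvl 4).
Iteration 5: no rows with parent_id in {11}; recursion stops.
SUM(lvl) = 0 + 1 + 1 + 2 + 2 + 3 + 3 + 3 + 4 = 19.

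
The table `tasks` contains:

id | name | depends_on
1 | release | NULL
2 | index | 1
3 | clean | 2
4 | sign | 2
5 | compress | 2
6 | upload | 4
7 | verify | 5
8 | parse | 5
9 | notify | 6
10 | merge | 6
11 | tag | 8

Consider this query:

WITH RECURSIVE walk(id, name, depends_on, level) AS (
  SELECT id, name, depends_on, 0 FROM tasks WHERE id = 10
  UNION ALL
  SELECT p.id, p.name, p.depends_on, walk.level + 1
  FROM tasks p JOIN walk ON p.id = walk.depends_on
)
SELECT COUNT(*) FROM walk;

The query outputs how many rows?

5

Base: id=10 (merge), depends_on=6, level 0.
Iteration 1: join on id=6 -> upload (id 6, depends_on=4, level 1).
Iteration 2: join on id=4 -> sign (id 4, depends_on=2, level 2).
Iteration 3: join on id=2 -> index (id 2, depends_on=1, level 3).
Iteration 4: join on id=1 -> release (id 1, depends_on=NULL, level 4).
Iteration 5: depends_on is NULL; no match; recursion stops.
Total rows emitted: 5.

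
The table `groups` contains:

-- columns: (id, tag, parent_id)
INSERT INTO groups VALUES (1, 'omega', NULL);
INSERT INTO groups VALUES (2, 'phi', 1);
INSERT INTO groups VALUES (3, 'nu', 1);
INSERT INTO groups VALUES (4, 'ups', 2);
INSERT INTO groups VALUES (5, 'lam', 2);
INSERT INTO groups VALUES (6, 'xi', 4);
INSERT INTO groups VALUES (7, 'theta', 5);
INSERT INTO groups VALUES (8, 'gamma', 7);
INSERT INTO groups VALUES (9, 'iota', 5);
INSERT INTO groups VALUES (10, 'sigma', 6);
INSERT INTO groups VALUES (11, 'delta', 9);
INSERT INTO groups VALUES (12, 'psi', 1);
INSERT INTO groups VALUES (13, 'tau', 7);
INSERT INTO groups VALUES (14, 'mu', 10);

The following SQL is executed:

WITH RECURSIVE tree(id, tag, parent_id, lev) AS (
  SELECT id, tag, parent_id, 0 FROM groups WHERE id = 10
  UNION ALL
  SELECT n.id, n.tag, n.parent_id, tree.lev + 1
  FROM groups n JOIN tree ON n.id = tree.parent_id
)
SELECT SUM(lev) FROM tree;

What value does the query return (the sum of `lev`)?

10

Base: id=10 (sigma), parent_id=6, lev 0.
Iteration 1: join on id=6 -> xi (id 6, parent_id=4, lev 1).
Iteration 2: join on id=4 -> ups (id 4, parent_id=2, lev 2).
Iteration 3: join on id=2 -> phi (id 2, parent_id=1, lev 3).
Iteration 4: join on id=1 -> omega (id 1, parent_id=NULL, lev 4).
Iteration 5: parent_id is NULL; no match; recursion stops.
SUM(lev) = 0 + 1 + 2 + 3 + 4 = 10.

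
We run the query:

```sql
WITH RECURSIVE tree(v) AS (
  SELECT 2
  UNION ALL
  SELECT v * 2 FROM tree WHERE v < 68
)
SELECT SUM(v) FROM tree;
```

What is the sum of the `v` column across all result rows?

254

Base: v=2.
Iteration 1: 2 < 68 holds -> v = 2 * 2 = 4.
Iteration 2: 4 < 68 holds -> v = 4 * 2 = 8.
Iteration 3: 8 < 68 holds -> v = 8 * 2 = 16.
Iteration 4: 16 < 68 holds -> v = 16 * 2 = 32.
Iteration 5: 32 < 68 holds -> v = 32 * 2 = 64.
Iteration 6: 64 < 68 holds -> v = 64 * 2 = 128.
Iteration 7: 128 < 68 fails; recursion stops.
SUM(v) = 2 + 4 + 8 + 16 + 32 + 64 + 128 = 254.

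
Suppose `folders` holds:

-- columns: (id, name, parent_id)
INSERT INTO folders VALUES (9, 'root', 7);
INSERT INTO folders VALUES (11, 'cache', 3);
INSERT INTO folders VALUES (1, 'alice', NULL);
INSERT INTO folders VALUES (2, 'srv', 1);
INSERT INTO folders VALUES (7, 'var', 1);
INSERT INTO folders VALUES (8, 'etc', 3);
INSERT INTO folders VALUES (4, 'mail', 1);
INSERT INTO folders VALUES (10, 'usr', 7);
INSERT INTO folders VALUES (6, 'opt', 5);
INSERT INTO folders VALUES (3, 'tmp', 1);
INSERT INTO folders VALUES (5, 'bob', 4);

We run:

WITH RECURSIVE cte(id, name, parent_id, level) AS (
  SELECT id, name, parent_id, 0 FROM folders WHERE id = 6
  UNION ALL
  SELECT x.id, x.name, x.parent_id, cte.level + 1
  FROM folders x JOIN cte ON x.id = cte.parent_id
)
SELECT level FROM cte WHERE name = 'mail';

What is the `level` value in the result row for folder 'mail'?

Base: id=6 (opt), parent_id=5, level 0.
Iteration 1: join on id=5 -> bob (id 5, parent_id=4, level 1).
Iteration 2: join on id=4 -> mail (id 4, parent_id=1, level 2).
Iteration 3: join on id=1 -> alice (id 1, parent_id=NULL, level 3).
Iteration 4: parent_id is NULL; no match; recursion stops.

2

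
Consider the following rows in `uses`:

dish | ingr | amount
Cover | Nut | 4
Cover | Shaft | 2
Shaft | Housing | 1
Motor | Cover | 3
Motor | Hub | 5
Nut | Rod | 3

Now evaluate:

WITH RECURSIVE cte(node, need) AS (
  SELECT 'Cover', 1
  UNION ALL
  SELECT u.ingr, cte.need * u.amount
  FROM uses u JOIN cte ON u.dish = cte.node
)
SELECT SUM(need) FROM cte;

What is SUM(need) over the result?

21

Base: (Cover, need=1).
Iteration 1: components of {Cover} -> Nut = 1*4 = 4, Shaft = 1*2 = 2.
Iteration 2: components of {Nut,Shaft} -> Housing = 2*1 = 2, Rod = 4*3 = 12.
Iteration 3: no further components; recursion stops.
SUM(need) = 1 + 4 + 2 + 12 + 2 = 21.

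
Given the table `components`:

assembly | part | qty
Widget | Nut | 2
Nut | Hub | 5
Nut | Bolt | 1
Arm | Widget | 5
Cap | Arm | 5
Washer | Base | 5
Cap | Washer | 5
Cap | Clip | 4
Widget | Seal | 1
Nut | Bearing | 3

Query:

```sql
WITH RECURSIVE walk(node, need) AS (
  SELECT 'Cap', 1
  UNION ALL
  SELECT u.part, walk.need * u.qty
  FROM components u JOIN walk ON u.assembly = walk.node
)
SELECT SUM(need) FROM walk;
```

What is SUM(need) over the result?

Base: (Cap, need=1).
Iteration 1: components of {Cap} -> Arm = 1*5 = 5, Clip = 1*4 = 4, Washer = 1*5 = 5.
Iteration 2: components of {Arm,Clip,Washer} -> Base = 5*5 = 25, Widget = 5*5 = 25.
Iteration 3: components of {Base,Widget} -> Nut = 25*2 = 50, Seal = 25*1 = 25.
Iteration 4: components of {Nut,Seal} -> Bearing = 50*3 = 150, Bolt = 50*1 = 50, Hub = 50*5 = 250.
Iteration 5: no further components; recursion stops.
SUM(need) = 1 + 5 + 5 + 4 + 25 + 25 + 25 + 50 + 250 + 150 + 50 = 590.

590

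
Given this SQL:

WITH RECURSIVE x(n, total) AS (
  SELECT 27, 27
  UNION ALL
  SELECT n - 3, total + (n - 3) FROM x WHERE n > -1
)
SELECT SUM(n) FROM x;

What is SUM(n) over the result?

Base: n=27, total=27.
Iteration 1: 27 > -1 holds -> n = 27 - 3 = 24, total = 27 + 24 = 51.
Iteration 2: 24 > -1 holds -> n = 24 - 3 = 21, total = 51 + 21 = 72.
Iteration 3: 21 > -1 holds -> n = 21 - 3 = 18, total = 72 + 18 = 90.
Iteration 4: 18 > -1 holds -> n = 18 - 3 = 15, total = 90 + 15 = 105.
Iteration 5: 15 > -1 holds -> n = 15 - 3 = 12, total = 105 + 12 = 117.
Iteration 6: 12 > -1 holds -> n = 12 - 3 = 9, total = 117 + 9 = 126.
Iteration 7: 9 > -1 holds -> n = 9 - 3 = 6, total = 126 + 6 = 132.
Iteration 8: 6 > -1 holds -> n = 6 - 3 = 3, total = 132 + 3 = 135.
Iteration 9: 3 > -1 holds -> n = 3 - 3 = 0, total = 135 + 0 = 135.
Iteration 10: 0 > -1 holds -> n = 0 - 3 = -3, total = 135 + -3 = 132.
Iteration 11: -3 > -1 fails; recursion stops.
SUM(n) = 27 + 24 + 21 + 18 + 15 + 12 + 9 + 6 + 3 + 0 + -3 = 132.

132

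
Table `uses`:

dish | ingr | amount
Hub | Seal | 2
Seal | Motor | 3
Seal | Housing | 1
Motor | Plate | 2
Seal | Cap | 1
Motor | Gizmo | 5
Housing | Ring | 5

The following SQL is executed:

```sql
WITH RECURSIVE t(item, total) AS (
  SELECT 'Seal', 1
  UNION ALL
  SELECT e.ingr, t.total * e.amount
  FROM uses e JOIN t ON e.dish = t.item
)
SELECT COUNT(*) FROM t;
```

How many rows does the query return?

Base: (Seal, total=1).
Iteration 1: components of {Seal} -> Cap = 1*1 = 1, Housing = 1*1 = 1, Motor = 1*3 = 3.
Iteration 2: components of {Cap,Housing,Motor} -> Gizmo = 3*5 = 15, Plate = 3*2 = 6, Ring = 1*5 = 5.
Iteration 3: no further components; recursion stops.
Total rows emitted: 7.

7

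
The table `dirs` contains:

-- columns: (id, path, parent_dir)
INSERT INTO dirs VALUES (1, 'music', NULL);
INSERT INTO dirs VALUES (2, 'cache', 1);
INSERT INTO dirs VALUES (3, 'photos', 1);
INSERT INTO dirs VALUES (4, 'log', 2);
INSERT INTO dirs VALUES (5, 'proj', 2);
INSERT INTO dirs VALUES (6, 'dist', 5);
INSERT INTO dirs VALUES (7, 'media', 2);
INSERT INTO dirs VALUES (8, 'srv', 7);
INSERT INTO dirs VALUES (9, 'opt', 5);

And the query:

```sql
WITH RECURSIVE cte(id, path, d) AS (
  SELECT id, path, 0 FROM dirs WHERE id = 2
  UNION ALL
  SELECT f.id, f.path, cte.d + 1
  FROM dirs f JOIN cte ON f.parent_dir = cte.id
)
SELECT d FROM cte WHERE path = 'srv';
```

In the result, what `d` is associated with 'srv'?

2

Base: id=2 (cache) at d 0.
Iteration 1: rows with parent_dir in {2} -> log (id 4, d 1), proj (id 5, d 1), media (id 7, d 1).
Iteration 2: rows with parent_dir in {4,5,7} -> dist (id 6, d 2), srv (id 8, d 2), opt (id 9, d 2).
Iteration 3: no rows with parent_dir in {6,8,9}; recursion stops.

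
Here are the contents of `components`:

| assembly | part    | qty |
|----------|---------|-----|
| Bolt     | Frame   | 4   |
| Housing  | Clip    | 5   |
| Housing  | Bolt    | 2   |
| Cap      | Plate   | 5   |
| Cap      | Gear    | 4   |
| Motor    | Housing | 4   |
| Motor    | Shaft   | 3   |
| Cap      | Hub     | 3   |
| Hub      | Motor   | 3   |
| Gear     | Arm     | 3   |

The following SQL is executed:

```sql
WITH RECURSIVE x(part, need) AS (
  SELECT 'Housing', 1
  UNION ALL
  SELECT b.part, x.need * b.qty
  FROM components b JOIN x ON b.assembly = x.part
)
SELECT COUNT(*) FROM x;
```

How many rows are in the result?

Base: (Housing, need=1).
Iteration 1: components of {Housing} -> Bolt = 1*2 = 2, Clip = 1*5 = 5.
Iteration 2: components of {Bolt,Clip} -> Frame = 2*4 = 8.
Iteration 3: no further components; recursion stops.
Total rows emitted: 4.

4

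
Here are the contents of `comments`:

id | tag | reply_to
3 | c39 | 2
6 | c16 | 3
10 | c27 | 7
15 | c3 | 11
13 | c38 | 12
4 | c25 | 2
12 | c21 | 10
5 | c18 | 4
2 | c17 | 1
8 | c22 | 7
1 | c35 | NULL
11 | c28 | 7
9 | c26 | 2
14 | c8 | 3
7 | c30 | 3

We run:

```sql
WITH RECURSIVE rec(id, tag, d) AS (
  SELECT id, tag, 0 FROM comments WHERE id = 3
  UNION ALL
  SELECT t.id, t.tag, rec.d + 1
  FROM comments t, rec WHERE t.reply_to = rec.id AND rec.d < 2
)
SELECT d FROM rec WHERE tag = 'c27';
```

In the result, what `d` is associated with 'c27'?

2

Base: id=3 (c39) at d 0.
Iteration 1: rows with reply_to in {3} -> c16 (id 6, d 1), c30 (id 7, d 1), c8 (id 14, d 1).
Iteration 2: rows with reply_to in {6,7,14} -> c22 (id 8, d 2), c27 (id 10, d 2), c28 (id 11, d 2).
Iteration 3: d < 2 fails for all current rows; recursion stops.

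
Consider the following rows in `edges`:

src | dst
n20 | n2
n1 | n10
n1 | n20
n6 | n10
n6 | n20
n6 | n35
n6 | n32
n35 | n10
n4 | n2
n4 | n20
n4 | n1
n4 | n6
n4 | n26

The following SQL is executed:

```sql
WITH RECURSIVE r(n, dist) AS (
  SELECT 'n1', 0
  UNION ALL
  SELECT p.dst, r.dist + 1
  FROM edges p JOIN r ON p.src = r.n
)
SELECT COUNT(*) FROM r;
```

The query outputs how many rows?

Base: (n1, dist=0).
Iteration 1: edges from {n1} -> (n10, dist=1), (n20, dist=1).
Iteration 2: edges from {n10,n20} -> (n2, dist=2).
Iteration 3: no outgoing edges from {n2}; recursion stops.
Total rows emitted: 4.

4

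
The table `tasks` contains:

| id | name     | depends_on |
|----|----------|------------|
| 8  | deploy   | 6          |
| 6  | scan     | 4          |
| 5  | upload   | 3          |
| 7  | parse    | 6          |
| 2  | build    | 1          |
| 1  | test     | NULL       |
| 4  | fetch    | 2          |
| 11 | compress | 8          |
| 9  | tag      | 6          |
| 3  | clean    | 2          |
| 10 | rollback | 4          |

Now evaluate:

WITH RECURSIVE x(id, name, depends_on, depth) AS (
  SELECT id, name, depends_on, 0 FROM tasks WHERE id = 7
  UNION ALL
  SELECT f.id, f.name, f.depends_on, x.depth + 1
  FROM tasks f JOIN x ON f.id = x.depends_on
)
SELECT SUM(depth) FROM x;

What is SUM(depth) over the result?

10

Base: id=7 (parse), depends_on=6, depth 0.
Iteration 1: join on id=6 -> scan (id 6, depends_on=4, depth 1).
Iteration 2: join on id=4 -> fetch (id 4, depends_on=2, depth 2).
Iteration 3: join on id=2 -> build (id 2, depends_on=1, depth 3).
Iteration 4: join on id=1 -> test (id 1, depends_on=NULL, depth 4).
Iteration 5: depends_on is NULL; no match; recursion stops.
SUM(depth) = 0 + 1 + 2 + 3 + 4 = 10.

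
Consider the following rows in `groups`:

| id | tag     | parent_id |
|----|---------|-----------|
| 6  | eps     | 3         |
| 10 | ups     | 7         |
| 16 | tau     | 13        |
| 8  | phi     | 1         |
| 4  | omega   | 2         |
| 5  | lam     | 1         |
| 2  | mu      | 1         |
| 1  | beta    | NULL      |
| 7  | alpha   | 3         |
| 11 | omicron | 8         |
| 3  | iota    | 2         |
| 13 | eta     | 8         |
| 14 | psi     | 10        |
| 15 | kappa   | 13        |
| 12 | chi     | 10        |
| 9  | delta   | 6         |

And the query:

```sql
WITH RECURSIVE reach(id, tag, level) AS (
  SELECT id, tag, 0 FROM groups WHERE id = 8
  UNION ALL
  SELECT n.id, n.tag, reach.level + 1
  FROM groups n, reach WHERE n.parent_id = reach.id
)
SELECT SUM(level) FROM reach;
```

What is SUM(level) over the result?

6

Base: id=8 (phi) at level 0.
Iteration 1: rows with parent_id in {8} -> omicron (id 11, level 1), eta (id 13, level 1).
Iteration 2: rows with parent_id in {11,13} -> kappa (id 15, level 2), tau (id 16, level 2).
Iteration 3: no rows with parent_id in {15,16}; recursion stops.
SUM(level) = 0 + 1 + 1 + 2 + 2 = 6.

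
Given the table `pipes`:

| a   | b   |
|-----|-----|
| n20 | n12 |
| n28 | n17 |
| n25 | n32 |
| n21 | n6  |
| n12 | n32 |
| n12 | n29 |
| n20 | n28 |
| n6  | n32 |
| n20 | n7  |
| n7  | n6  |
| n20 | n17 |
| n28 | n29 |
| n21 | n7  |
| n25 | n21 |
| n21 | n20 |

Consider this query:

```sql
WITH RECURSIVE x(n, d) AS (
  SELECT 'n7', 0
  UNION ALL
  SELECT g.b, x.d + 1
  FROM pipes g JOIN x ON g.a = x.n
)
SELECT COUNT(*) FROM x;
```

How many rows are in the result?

3

Base: (n7, d=0).
Iteration 1: edges from {n7} -> (n6, d=1).
Iteration 2: edges from {n6} -> (n32, d=2).
Iteration 3: no outgoing edges from {n32}; recursion stops.
Total rows emitted: 3.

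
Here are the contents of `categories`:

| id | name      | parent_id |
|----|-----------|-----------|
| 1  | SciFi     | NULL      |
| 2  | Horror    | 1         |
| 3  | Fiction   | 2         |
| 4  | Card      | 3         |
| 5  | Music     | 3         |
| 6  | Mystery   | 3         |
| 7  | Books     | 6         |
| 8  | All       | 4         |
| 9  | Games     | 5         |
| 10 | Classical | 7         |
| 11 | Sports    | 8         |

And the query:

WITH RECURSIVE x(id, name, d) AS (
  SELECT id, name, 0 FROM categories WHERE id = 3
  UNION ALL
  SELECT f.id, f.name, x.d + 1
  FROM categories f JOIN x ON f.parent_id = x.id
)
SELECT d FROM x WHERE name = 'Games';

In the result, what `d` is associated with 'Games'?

2

Base: id=3 (Fiction) at d 0.
Iteration 1: rows with parent_id in {3} -> Card (id 4, d 1), Music (id 5, d 1), Mystery (id 6, d 1).
Iteration 2: rows with parent_id in {4,5,6} -> Books (id 7, d 2), All (id 8, d 2), Games (id 9, d 2).
Iteration 3: rows with parent_id in {7,8,9} -> Classical (id 10, d 3), Sports (id 11, d 3).
Iteration 4: no rows with parent_id in {10,11}; recursion stops.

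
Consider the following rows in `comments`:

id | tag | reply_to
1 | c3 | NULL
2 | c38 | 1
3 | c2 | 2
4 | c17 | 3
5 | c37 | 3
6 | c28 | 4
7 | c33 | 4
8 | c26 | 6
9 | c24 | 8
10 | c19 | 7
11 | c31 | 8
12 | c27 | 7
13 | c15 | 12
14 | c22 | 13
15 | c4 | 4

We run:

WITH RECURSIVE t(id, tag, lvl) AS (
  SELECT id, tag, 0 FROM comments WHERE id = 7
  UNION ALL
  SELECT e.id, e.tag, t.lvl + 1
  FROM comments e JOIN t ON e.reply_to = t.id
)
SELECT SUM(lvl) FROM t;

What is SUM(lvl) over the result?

Base: id=7 (c33) at lvl 0.
Iteration 1: rows with reply_to in {7} -> c19 (id 10, lvl 1), c27 (id 12, lvl 1).
Iteration 2: rows with reply_to in {10,12} -> c15 (id 13, lvl 2).
Iteration 3: rows with reply_to in {13} -> c22 (id 14, lvl 3).
Iteration 4: no rows with reply_to in {14}; recursion stops.
SUM(lvl) = 0 + 1 + 1 + 2 + 3 = 7.

7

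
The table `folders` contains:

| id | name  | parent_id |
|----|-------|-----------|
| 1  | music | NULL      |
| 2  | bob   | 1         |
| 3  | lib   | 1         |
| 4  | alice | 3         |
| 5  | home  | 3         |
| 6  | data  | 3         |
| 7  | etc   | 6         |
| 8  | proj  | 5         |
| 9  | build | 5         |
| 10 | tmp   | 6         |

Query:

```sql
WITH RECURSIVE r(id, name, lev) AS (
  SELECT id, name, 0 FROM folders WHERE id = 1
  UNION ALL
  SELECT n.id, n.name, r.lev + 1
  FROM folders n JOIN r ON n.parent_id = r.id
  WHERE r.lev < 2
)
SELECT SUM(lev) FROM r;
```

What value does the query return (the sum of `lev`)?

Base: id=1 (music) at lev 0.
Iteration 1: rows with parent_id in {1} -> bob (id 2, lev 1), lib (id 3, lev 1).
Iteration 2: rows with parent_id in {2,3} -> alice (id 4, lev 2), home (id 5, lev 2), data (id 6, lev 2).
Iteration 3: lev < 2 fails for all current rows; recursion stops.
SUM(lev) = 0 + 1 + 1 + 2 + 2 + 2 = 8.

8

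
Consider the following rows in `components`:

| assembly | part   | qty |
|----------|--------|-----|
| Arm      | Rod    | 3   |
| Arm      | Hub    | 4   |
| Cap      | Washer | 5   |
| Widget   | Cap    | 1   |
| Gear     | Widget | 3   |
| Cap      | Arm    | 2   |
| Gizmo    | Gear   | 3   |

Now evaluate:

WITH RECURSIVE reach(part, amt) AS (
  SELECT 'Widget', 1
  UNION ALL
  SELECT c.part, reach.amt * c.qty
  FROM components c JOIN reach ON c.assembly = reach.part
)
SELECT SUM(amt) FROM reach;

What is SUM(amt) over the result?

Base: (Widget, amt=1).
Iteration 1: components of {Widget} -> Cap = 1*1 = 1.
Iteration 2: components of {Cap} -> Arm = 1*2 = 2, Washer = 1*5 = 5.
Iteration 3: components of {Arm,Washer} -> Hub = 2*4 = 8, Rod = 2*3 = 6.
Iteration 4: no further components; recursion stops.
SUM(amt) = 1 + 1 + 2 + 5 + 6 + 8 = 23.

23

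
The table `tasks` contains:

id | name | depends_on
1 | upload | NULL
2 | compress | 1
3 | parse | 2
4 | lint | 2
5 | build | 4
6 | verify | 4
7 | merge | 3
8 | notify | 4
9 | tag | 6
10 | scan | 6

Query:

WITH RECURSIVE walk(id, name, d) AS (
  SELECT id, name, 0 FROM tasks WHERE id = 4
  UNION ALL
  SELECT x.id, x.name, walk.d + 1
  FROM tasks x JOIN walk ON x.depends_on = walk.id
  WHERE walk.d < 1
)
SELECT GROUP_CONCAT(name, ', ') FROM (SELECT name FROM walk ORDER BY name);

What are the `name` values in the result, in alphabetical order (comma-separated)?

build, lint, notify, verify

Base: id=4 (lint) at d 0.
Iteration 1: rows with depends_on in {4} -> build (id 5, d 1), verify (id 6, d 1), notify (id 8, d 1).
Iteration 2: d < 1 fails for all current rows; recursion stops.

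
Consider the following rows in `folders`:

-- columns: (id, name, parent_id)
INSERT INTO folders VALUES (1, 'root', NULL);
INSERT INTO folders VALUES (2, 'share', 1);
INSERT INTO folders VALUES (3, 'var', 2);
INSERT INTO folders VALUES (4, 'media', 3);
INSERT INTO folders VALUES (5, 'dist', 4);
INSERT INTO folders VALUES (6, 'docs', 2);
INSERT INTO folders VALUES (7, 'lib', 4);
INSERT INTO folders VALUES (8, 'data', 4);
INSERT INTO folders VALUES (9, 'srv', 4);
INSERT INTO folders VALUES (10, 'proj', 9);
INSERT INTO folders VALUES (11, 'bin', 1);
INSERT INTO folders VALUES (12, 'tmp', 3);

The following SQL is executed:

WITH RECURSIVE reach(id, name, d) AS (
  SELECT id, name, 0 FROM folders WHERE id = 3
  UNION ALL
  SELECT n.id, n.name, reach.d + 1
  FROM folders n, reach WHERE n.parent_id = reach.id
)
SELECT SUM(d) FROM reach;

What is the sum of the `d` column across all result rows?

13

Base: id=3 (var) at d 0.
Iteration 1: rows with parent_id in {3} -> media (id 4, d 1), tmp (id 12, d 1).
Iteration 2: rows with parent_id in {4,12} -> dist (id 5, d 2), lib (id 7, d 2), data (id 8, d 2), srv (id 9, d 2).
Iteration 3: rows with parent_id in {5,7,8,9} -> proj (id 10, d 3).
Iteration 4: no rows with parent_id in {10}; recursion stops.
SUM(d) = 0 + 1 + 1 + 2 + 2 + 2 + 2 + 3 = 13.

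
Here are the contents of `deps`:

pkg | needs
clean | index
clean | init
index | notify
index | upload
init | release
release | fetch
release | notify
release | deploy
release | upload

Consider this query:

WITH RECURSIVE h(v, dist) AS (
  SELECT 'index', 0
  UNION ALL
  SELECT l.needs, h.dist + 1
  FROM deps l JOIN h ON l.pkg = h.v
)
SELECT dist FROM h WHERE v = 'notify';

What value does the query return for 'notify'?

1

Base: (index, dist=0).
Iteration 1: edges from {index} -> (notify, dist=1), (upload, dist=1).
Iteration 2: no outgoing edges from {notify,upload}; recursion stops.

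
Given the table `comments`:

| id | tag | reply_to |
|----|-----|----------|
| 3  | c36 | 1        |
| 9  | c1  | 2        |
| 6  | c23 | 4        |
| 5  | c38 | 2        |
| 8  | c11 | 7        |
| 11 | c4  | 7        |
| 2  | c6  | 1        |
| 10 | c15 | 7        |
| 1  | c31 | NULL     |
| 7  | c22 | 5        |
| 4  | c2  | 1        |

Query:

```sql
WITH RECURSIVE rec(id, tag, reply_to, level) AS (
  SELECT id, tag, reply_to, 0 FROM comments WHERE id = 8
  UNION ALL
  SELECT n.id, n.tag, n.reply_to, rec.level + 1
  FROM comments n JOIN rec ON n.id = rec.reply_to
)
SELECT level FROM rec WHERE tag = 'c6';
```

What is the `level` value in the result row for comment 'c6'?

Base: id=8 (c11), reply_to=7, level 0.
Iteration 1: join on id=7 -> c22 (id 7, reply_to=5, level 1).
Iteration 2: join on id=5 -> c38 (id 5, reply_to=2, level 2).
Iteration 3: join on id=2 -> c6 (id 2, reply_to=1, level 3).
Iteration 4: join on id=1 -> c31 (id 1, reply_to=NULL, level 4).
Iteration 5: reply_to is NULL; no match; recursion stops.

3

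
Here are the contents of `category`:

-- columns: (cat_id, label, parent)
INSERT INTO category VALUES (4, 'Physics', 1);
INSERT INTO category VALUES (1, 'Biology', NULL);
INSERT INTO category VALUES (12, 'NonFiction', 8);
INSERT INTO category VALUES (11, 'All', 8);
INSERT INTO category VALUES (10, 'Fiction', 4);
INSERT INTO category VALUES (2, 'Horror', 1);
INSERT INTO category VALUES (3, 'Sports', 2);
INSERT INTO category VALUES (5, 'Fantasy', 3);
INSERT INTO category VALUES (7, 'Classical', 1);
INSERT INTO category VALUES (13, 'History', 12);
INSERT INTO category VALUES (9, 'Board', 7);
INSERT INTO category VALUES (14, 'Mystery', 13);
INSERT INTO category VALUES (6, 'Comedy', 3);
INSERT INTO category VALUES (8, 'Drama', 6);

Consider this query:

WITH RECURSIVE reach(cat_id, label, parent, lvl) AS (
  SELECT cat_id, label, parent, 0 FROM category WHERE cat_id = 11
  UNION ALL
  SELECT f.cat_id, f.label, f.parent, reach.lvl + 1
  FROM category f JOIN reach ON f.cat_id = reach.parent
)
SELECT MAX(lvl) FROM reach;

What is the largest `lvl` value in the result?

Base: cat_id=11 (All), parent=8, lvl 0.
Iteration 1: join on cat_id=8 -> Drama (id 8, parent=6, lvl 1).
Iteration 2: join on cat_id=6 -> Comedy (id 6, parent=3, lvl 2).
Iteration 3: join on cat_id=3 -> Sports (id 3, parent=2, lvl 3).
Iteration 4: join on cat_id=2 -> Horror (id 2, parent=1, lvl 4).
Iteration 5: join on cat_id=1 -> Biology (id 1, parent=NULL, lvl 5).
Iteration 6: parent is NULL; no match; recursion stops.
lvl values: 0, 1, 2, 3, 4, 5; the maximum is 5.

5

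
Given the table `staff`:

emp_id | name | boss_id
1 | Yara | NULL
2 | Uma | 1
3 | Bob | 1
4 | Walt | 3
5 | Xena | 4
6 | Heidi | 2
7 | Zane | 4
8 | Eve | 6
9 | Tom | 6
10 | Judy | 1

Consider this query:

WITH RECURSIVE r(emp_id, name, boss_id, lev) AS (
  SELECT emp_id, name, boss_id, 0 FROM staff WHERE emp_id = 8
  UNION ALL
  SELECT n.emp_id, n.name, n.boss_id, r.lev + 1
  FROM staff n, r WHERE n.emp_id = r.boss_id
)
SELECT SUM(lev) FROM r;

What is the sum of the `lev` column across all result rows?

6

Base: emp_id=8 (Eve), boss_id=6, lev 0.
Iteration 1: join on emp_id=6 -> Heidi (id 6, boss_id=2, lev 1).
Iteration 2: join on emp_id=2 -> Uma (id 2, boss_id=1, lev 2).
Iteration 3: join on emp_id=1 -> Yara (id 1, boss_id=NULL, lev 3).
Iteration 4: boss_id is NULL; no match; recursion stops.
SUM(lev) = 0 + 1 + 2 + 3 = 6.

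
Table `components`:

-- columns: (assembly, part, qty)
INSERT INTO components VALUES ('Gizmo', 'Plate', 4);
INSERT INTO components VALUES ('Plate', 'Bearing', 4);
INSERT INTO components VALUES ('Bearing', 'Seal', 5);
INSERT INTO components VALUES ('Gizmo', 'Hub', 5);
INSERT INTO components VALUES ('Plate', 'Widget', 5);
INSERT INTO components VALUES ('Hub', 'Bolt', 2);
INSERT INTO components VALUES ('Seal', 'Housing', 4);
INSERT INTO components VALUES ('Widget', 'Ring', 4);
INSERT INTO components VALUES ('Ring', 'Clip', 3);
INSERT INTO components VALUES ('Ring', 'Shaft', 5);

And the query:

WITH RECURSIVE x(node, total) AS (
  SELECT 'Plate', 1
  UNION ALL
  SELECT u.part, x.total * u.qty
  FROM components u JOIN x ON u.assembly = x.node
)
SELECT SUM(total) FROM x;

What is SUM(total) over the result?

Base: (Plate, total=1).
Iteration 1: components of {Plate} -> Bearing = 1*4 = 4, Widget = 1*5 = 5.
Iteration 2: components of {Bearing,Widget} -> Ring = 5*4 = 20, Seal = 4*5 = 20.
Iteration 3: components of {Ring,Seal} -> Clip = 20*3 = 60, Housing = 20*4 = 80, Shaft = 20*5 = 100.
Iteration 4: no further components; recursion stops.
SUM(total) = 1 + 4 + 5 + 20 + 20 + 80 + 60 + 100 = 290.

290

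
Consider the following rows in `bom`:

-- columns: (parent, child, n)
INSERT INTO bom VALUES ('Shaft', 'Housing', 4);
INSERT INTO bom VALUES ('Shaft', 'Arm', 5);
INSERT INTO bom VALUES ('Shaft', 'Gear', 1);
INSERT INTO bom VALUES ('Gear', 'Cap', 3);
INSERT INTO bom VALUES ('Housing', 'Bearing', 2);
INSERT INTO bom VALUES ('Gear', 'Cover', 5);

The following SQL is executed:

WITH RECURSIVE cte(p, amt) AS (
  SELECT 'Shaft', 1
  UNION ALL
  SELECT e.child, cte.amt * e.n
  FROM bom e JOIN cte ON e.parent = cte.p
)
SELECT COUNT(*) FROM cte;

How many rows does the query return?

Base: (Shaft, amt=1).
Iteration 1: components of {Shaft} -> Arm = 1*5 = 5, Gear = 1*1 = 1, Housing = 1*4 = 4.
Iteration 2: components of {Arm,Gear,Housing} -> Bearing = 4*2 = 8, Cap = 1*3 = 3, Cover = 1*5 = 5.
Iteration 3: no further components; recursion stops.
Total rows emitted: 7.

7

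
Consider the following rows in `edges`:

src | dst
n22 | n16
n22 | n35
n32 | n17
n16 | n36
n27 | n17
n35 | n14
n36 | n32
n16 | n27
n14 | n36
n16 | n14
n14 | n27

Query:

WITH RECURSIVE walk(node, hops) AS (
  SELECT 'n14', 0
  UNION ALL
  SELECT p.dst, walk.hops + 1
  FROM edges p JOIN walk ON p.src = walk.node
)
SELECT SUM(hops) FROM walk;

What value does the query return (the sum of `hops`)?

9

Base: (n14, hops=0).
Iteration 1: edges from {n14} -> (n27, hops=1), (n36, hops=1).
Iteration 2: edges from {n27,n36} -> (n17, hops=2), (n32, hops=2).
Iteration 3: edges from {n17,n32} -> (n17, hops=3).
Iteration 4: no outgoing edges from {n17}; recursion stops.
SUM(hops) = 0 + 1 + 1 + 2 + 2 + 3 = 9.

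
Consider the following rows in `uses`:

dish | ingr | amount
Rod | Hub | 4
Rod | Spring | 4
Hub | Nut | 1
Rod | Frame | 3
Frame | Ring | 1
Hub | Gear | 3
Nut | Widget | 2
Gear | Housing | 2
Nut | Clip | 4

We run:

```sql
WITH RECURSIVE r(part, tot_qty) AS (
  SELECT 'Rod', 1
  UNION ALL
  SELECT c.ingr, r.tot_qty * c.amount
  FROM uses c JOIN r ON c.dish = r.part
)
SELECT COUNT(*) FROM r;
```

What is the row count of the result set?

10

Base: (Rod, tot_qty=1).
Iteration 1: components of {Rod} -> Frame = 1*3 = 3, Hub = 1*4 = 4, Spring = 1*4 = 4.
Iteration 2: components of {Frame,Hub,Spring} -> Gear = 4*3 = 12, Nut = 4*1 = 4, Ring = 3*1 = 3.
Iteration 3: components of {Gear,Nut,Ring} -> Clip = 4*4 = 16, Housing = 12*2 = 24, Widget = 4*2 = 8.
Iteration 4: no further components; recursion stops.
Total rows emitted: 10.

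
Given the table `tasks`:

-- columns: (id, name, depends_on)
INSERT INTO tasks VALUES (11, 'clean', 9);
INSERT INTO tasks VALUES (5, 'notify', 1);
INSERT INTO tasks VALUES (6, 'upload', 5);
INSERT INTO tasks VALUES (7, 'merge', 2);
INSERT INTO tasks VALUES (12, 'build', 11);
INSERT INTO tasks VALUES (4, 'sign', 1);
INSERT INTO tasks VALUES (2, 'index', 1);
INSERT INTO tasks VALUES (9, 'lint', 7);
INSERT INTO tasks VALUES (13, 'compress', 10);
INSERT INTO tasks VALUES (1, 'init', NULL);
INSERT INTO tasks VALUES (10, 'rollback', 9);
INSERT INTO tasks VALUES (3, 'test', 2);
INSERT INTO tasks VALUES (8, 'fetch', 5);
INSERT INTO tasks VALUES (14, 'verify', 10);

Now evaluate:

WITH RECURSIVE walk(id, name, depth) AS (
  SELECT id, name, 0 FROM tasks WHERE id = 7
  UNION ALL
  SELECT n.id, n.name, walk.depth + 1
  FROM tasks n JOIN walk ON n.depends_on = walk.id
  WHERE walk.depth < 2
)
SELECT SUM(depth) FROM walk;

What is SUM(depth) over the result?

Base: id=7 (merge) at depth 0.
Iteration 1: rows with depends_on in {7} -> lint (id 9, depth 1).
Iteration 2: rows with depends_on in {9} -> rollback (id 10, depth 2), clean (id 11, depth 2).
Iteration 3: depth < 2 fails for all current rows; recursion stops.
SUM(depth) = 0 + 1 + 2 + 2 = 5.

5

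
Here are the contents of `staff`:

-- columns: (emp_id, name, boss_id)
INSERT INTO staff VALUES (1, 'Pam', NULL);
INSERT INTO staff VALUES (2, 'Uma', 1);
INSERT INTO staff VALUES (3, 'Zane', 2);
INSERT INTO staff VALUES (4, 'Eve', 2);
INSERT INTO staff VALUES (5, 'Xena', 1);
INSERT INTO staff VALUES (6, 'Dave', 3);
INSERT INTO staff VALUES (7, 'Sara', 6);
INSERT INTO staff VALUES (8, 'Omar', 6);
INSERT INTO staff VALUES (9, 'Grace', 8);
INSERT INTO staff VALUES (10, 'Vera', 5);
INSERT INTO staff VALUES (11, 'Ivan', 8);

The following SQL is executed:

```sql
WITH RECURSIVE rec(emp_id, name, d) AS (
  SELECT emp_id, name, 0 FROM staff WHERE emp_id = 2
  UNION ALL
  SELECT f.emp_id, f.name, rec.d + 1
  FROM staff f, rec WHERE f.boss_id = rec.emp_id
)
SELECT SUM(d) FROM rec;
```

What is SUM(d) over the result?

18

Base: emp_id=2 (Uma) at d 0.
Iteration 1: rows with boss_id in {2} -> Zane (id 3, d 1), Eve (id 4, d 1).
Iteration 2: rows with boss_id in {3,4} -> Dave (id 6, d 2).
Iteration 3: rows with boss_id in {6} -> Sara (id 7, d 3), Omar (id 8, d 3).
Iteration 4: rows with boss_id in {7,8} -> Grace (id 9, d 4), Ivan (id 11, d 4).
Iteration 5: no rows with boss_id in {9,11}; recursion stops.
SUM(d) = 0 + 1 + 1 + 2 + 3 + 3 + 4 + 4 = 18.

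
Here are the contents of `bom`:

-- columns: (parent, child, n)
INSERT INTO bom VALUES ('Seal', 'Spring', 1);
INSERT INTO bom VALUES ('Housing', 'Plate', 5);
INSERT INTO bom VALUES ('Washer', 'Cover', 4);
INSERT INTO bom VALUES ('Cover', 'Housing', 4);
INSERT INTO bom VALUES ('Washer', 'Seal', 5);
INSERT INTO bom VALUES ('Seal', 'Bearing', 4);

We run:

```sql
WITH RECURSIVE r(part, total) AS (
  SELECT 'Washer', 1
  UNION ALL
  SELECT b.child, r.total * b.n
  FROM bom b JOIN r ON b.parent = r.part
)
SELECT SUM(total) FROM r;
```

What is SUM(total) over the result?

Base: (Washer, total=1).
Iteration 1: components of {Washer} -> Cover = 1*4 = 4, Seal = 1*5 = 5.
Iteration 2: components of {Cover,Seal} -> Bearing = 5*4 = 20, Housing = 4*4 = 16, Spring = 5*1 = 5.
Iteration 3: components of {Bearing,Housing,Spring} -> Plate = 16*5 = 80.
Iteration 4: no further components; recursion stops.
SUM(total) = 1 + 5 + 4 + 20 + 5 + 16 + 80 = 131.

131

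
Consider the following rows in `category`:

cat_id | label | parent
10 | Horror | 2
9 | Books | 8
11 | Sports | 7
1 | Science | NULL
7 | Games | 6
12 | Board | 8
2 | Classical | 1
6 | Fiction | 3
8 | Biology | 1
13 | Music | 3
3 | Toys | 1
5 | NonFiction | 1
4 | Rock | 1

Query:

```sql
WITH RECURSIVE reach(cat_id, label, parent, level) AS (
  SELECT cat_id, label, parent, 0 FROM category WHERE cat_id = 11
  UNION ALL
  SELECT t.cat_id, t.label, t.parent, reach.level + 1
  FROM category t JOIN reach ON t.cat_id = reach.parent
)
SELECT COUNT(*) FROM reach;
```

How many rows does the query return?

5

Base: cat_id=11 (Sports), parent=7, level 0.
Iteration 1: join on cat_id=7 -> Games (id 7, parent=6, level 1).
Iteration 2: join on cat_id=6 -> Fiction (id 6, parent=3, level 2).
Iteration 3: join on cat_id=3 -> Toys (id 3, parent=1, level 3).
Iteration 4: join on cat_id=1 -> Science (id 1, parent=NULL, level 4).
Iteration 5: parent is NULL; no match; recursion stops.
Total rows emitted: 5.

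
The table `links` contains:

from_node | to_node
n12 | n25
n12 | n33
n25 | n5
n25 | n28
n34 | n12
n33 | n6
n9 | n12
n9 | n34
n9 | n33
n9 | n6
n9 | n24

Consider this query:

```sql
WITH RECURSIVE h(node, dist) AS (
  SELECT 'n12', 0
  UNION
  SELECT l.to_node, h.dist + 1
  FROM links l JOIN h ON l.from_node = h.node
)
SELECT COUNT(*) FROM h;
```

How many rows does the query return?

Base: (n12, dist=0).
Iteration 1: edges from {n12} -> (n25, dist=1), (n33, dist=1).
Iteration 2: edges from {n25,n33} -> (n28, dist=2), (n5, dist=2), (n6, dist=2).
Iteration 3: no outgoing edges from {n28,n5,n6}; recursion stops.
Total rows emitted: 6.

6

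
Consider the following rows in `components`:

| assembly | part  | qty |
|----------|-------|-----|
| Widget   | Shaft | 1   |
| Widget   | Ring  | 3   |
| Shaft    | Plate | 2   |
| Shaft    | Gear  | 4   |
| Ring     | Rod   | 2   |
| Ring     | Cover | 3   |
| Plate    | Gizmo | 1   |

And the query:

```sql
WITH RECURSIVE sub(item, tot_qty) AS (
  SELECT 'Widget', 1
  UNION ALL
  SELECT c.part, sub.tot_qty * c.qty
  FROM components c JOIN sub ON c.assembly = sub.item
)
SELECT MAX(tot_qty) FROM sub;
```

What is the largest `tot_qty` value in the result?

Base: (Widget, tot_qty=1).
Iteration 1: components of {Widget} -> Ring = 1*3 = 3, Shaft = 1*1 = 1.
Iteration 2: components of {Ring,Shaft} -> Cover = 3*3 = 9, Gear = 1*4 = 4, Plate = 1*2 = 2, Rod = 3*2 = 6.
Iteration 3: components of {Cover,Gear,Plate,Rod} -> Gizmo = 2*1 = 2.
Iteration 4: no further components; recursion stops.
tot_qty values: 1, 1, 3, 2, 4, 6, 9, 2; the maximum is 9.

9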